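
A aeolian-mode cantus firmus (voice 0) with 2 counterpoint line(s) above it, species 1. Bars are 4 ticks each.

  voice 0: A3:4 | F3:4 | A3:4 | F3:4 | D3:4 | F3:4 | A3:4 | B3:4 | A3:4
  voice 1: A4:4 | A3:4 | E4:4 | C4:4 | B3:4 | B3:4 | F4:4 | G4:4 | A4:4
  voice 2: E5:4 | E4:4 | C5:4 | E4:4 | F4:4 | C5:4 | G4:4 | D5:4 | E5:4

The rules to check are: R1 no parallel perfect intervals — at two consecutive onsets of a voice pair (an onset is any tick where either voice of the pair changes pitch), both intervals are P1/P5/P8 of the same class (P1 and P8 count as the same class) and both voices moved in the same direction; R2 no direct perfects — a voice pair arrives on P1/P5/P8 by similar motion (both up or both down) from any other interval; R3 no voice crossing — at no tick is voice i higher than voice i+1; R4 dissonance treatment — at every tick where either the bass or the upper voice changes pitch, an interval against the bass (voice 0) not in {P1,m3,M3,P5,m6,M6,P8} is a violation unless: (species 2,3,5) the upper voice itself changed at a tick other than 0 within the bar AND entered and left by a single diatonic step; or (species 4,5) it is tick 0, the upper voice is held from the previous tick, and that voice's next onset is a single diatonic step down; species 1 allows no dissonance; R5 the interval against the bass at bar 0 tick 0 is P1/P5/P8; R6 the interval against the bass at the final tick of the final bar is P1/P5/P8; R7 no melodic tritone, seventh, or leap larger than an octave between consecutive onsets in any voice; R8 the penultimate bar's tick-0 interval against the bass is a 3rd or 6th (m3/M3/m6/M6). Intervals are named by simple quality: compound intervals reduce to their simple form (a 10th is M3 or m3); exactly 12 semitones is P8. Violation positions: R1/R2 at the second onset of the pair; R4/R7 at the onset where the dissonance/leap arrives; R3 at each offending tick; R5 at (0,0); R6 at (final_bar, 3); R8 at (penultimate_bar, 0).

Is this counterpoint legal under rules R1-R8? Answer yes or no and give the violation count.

bar 0: v0=A3 v1=A4 v2=E5 (P5)
bar 1: v0=F3 v1=A3 v2=E4 (M7)
bar 2: v0=A3 v1=E4 v2=C5 (m3)
bar 3: v0=F3 v1=C4 v2=E4 (M7)
bar 4: v0=D3 v1=B3 v2=F4 (m3)
bar 5: v0=F3 v1=B3 v2=C5 (P5)
bar 6: v0=A3 v1=F4 v2=G4 (m7)
bar 7: v0=B3 v1=G4 v2=D5 (m3)
bar 8: v0=A3 v1=A4 v2=E5 (P5)
  R1 @ bar1.0: A4/E5 P5 -> A3/E4 P5 similar
  R4 @ bar1.0: F3/E4 M7 untreated
  R2 @ bar2.0: F3/A3 M3 -> A3/E4 P5 similar
  R1 @ bar3.0: A3/E4 P5 -> F3/C4 P5 similar
  R4 @ bar3.0: F3/E4 M7 untreated
  R2 @ bar5.0: D3/F4 m3 -> F3/C5 P5 similar
  R4 @ bar5.0: F3/B3 TT untreated
  R4 @ bar6.0: A3/G4 m7 untreated
  R7 @ bar6.0: B3->F4 leap 6st
  R2 @ bar7.0: F4/G4 M2 -> G4/D5 P5 similar
  R1 @ bar8.0: G4/D5 P5 -> A4/E5 P5 similar

No (11 violations)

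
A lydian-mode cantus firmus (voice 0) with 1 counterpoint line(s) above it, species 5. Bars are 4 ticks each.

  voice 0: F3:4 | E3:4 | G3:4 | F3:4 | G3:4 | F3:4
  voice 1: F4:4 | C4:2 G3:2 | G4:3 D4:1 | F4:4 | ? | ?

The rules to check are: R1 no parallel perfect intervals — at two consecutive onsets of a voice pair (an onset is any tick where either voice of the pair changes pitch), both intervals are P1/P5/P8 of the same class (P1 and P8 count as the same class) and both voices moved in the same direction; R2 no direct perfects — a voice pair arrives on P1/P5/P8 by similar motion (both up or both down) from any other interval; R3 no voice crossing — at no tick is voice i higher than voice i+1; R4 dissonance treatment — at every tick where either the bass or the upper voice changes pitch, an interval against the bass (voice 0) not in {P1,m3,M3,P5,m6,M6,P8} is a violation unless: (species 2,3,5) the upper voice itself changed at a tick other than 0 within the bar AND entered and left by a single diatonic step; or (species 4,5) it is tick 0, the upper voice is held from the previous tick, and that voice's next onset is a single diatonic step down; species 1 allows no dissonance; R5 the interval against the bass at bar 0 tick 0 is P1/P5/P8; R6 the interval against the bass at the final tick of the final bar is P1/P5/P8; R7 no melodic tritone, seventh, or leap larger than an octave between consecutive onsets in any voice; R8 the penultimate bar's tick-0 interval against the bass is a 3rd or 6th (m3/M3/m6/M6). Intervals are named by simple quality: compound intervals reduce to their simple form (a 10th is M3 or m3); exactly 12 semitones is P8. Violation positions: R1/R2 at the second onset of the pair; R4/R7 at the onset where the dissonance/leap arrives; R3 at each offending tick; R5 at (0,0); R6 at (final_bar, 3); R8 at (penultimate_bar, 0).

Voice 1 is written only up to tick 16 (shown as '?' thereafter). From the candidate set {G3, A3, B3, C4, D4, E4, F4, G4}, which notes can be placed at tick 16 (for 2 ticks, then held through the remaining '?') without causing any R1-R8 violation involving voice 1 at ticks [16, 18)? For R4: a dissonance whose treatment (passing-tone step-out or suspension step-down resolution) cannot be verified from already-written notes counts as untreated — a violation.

G3: violates R7,R8
A3: violates R4,R8
B3: violates R7
C4: violates R4,R8
D4: violates R8
E4: legal
F4: violates R4,R8
G4: violates R1,R8

{E4}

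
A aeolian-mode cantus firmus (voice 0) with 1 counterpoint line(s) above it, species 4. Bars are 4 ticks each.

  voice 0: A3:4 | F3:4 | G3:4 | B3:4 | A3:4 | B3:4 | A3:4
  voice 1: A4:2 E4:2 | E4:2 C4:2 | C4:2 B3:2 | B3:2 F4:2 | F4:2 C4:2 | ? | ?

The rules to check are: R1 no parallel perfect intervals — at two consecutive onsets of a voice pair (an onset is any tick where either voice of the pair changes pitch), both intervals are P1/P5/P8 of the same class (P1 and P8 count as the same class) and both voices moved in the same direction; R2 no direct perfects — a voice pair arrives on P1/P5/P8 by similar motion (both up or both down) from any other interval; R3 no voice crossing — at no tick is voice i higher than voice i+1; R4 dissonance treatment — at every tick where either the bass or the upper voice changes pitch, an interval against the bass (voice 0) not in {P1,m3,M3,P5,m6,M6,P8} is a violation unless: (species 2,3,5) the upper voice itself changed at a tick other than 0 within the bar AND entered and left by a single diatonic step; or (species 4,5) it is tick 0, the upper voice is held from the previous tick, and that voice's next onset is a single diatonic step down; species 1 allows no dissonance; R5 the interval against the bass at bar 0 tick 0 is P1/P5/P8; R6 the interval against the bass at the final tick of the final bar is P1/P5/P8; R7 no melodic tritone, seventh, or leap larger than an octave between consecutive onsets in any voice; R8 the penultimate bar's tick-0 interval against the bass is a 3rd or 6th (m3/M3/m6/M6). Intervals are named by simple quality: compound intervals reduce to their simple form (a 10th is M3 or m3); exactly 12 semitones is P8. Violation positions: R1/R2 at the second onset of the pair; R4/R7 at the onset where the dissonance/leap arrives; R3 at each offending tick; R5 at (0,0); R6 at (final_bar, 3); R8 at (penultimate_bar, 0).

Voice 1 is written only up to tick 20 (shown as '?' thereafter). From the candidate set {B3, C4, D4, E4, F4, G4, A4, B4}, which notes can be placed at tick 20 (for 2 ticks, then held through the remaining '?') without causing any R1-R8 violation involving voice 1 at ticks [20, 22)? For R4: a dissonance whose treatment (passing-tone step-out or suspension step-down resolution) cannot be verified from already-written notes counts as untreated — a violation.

B3: violates R8
C4: violates R4,R8
D4: legal
E4: violates R4,R8
F4: violates R4,R8
G4: legal
A4: violates R4,R8
B4: violates R2,R7,R8

{D4, G4}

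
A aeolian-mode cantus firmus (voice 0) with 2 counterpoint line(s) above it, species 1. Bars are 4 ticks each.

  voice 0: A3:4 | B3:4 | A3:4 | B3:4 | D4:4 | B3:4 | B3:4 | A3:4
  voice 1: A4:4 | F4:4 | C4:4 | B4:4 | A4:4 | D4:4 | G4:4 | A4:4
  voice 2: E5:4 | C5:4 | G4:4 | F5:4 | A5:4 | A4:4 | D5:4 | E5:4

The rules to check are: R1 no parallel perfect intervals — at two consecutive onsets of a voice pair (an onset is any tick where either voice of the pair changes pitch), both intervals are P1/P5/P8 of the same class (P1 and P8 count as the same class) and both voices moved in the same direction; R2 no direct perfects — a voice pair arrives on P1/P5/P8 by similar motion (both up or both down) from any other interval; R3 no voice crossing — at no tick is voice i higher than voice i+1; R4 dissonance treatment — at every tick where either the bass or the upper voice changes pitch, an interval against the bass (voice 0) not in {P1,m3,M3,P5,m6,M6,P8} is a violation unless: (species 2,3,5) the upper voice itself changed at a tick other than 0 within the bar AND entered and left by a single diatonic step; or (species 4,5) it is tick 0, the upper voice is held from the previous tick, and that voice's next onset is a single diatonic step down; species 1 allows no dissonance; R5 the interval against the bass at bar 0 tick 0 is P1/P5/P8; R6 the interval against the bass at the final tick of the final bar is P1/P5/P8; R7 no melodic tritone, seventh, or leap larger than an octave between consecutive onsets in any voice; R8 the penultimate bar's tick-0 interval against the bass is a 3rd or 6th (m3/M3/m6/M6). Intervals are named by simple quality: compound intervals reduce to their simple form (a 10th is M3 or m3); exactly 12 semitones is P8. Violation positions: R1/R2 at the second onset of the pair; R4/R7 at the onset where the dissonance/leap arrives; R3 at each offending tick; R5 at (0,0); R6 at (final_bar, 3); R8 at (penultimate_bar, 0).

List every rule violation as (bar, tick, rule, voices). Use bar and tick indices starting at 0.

bar 0: v0=A3 v1=A4 v2=E5 downbeat P5
bar 1: v0=B3 v1=F4 v2=C5 downbeat m2
bar 2: v0=A3 v1=C4 v2=G4 downbeat m7
bar 3: v0=B3 v1=B4 v2=F5 downbeat TT
bar 4: v0=D4 v1=A4 v2=A5 downbeat P5
bar 5: v0=B3 v1=D4 v2=A4 downbeat m7
bar 6: v0=B3 v1=G4 v2=D5 downbeat m3
bar 7: v0=A3 v1=A4 v2=E5 downbeat P5
  -> R1 @ bar 1 tick 0 v(1, 2): A4/E5 P5 -> F4/C5 P5 similar
  -> R4 @ bar 1 tick 0 v(0, 1): B3/F4 TT untreated
  -> R4 @ bar 1 tick 0 v(0, 2): B3/C5 m2 untreated
  -> R1 @ bar 2 tick 0 v(1, 2): F4/C5 P5 -> C4/G4 P5 similar
  -> R4 @ bar 2 tick 0 v(0, 2): A3/G4 m7 untreated
  -> R2 @ bar 3 tick 0 v(0, 1): A3/C4 m3 -> B3/B4 P8 similar
  -> R4 @ bar 3 tick 0 v(0, 2): B3/F5 TT untreated
  -> R7 @ bar 3 tick 0 v(1,): C4->B4 leap 11st
  -> R7 @ bar 3 tick 0 v(2,): G4->F5 leap 10st
  -> R2 @ bar 4 tick 0 v(0, 2): B3/F5 TT -> D4/A5 P5 similar
  -> R2 @ bar 5 tick 0 v(1, 2): A4/A5 P8 -> D4/A4 P5 similar
  -> R4 @ bar 5 tick 0 v(0, 2): B3/A4 m7 untreated
  -> R1 @ bar 6 tick 0 v(1, 2): D4/A4 P5 -> G4/D5 P5 similar
  -> R1 @ bar 7 tick 0 v(1, 2): G4/D5 P5 -> A4/E5 P5 similar

(1, 0, R1, (1, 2))
(1, 0, R4, (0, 1))
(1, 0, R4, (0, 2))
(2, 0, R1, (1, 2))
(2, 0, R4, (0, 2))
(3, 0, R2, (0, 1))
(3, 0, R4, (0, 2))
(3, 0, R7, (1,))
(3, 0, R7, (2,))
(4, 0, R2, (0, 2))
(5, 0, R2, (1, 2))
(5, 0, R4, (0, 2))
(6, 0, R1, (1, 2))
(7, 0, R1, (1, 2))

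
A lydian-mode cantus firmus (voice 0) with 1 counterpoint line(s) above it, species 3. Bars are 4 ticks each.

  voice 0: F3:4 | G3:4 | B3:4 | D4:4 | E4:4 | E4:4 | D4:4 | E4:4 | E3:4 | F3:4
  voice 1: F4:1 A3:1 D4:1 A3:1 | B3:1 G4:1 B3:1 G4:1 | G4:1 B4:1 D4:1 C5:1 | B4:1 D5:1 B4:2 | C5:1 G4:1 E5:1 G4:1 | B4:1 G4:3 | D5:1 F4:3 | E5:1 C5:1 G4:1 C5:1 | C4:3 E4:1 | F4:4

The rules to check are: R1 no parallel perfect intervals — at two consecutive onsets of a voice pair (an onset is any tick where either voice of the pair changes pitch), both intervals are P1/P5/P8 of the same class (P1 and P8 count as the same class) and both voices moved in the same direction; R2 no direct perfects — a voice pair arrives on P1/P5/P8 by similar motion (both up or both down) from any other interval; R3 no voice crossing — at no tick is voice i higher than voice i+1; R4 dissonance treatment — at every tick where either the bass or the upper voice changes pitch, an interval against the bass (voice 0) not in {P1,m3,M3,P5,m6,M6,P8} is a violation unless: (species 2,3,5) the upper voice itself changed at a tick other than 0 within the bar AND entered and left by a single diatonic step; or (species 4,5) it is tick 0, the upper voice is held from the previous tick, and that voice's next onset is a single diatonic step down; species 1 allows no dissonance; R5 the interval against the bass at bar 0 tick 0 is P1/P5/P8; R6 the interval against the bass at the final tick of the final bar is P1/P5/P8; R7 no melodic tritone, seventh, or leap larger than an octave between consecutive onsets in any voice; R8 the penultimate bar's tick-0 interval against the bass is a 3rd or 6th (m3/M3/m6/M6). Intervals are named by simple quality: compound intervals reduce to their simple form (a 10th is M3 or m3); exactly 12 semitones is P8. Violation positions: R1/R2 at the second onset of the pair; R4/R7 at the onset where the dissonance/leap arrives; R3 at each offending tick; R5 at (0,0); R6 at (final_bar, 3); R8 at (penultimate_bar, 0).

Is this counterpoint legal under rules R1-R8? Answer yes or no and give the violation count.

No (5 violations)

bar 0: v0=F3 v1=F4 (P8)
bar 1: v0=G3 v1=B3 (M3)
bar 2: v0=B3 v1=G4 (m6)
bar 3: v0=D4 v1=B4 (M6)
bar 4: v0=E4 v1=C5 (m6)
bar 5: v0=E4 v1=B4 (P5)
bar 6: v0=D4 v1=D5 (P8)
bar 7: v0=E4 v1=E5 (P8)
bar 8: v0=E3 v1=C4 (m6)
bar 9: v0=F3 v1=F4 (P8)
  R4 @ bar2.3: B3/C5 m2 untreated
  R7 @ bar2.3: D4->C5 leap 10st
  R2 @ bar7.0: D4/F4 m3 -> E4/E5 P8 similar
  R7 @ bar7.0: F4->E5 leap 11st
  R1 @ bar9.0: E3/E4 P8 -> F3/F4 P8 similar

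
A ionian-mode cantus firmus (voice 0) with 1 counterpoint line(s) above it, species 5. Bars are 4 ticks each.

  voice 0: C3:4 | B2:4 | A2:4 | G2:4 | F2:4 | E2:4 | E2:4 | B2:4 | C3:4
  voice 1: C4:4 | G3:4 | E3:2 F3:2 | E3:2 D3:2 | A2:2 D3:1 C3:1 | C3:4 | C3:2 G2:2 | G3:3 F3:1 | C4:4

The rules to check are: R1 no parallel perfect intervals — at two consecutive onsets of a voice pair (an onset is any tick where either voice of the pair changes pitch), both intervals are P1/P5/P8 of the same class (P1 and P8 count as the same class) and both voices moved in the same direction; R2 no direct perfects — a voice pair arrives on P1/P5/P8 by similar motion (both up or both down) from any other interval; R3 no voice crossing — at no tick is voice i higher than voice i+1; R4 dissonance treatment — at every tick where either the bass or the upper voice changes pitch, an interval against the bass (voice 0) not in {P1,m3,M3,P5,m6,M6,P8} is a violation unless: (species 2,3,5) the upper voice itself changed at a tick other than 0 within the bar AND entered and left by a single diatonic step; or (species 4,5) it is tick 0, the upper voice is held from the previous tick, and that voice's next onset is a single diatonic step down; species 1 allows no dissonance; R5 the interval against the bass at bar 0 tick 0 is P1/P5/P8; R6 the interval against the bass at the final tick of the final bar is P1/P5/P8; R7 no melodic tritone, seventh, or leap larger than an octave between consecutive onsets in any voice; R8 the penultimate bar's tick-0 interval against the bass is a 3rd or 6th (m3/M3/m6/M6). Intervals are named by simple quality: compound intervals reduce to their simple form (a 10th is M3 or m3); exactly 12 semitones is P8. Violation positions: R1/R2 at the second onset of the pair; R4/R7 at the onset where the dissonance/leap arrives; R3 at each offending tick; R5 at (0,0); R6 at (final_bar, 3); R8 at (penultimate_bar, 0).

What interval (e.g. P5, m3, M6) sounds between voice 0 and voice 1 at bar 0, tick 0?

P8

voice 0=C3 voice 1=C4 -> P8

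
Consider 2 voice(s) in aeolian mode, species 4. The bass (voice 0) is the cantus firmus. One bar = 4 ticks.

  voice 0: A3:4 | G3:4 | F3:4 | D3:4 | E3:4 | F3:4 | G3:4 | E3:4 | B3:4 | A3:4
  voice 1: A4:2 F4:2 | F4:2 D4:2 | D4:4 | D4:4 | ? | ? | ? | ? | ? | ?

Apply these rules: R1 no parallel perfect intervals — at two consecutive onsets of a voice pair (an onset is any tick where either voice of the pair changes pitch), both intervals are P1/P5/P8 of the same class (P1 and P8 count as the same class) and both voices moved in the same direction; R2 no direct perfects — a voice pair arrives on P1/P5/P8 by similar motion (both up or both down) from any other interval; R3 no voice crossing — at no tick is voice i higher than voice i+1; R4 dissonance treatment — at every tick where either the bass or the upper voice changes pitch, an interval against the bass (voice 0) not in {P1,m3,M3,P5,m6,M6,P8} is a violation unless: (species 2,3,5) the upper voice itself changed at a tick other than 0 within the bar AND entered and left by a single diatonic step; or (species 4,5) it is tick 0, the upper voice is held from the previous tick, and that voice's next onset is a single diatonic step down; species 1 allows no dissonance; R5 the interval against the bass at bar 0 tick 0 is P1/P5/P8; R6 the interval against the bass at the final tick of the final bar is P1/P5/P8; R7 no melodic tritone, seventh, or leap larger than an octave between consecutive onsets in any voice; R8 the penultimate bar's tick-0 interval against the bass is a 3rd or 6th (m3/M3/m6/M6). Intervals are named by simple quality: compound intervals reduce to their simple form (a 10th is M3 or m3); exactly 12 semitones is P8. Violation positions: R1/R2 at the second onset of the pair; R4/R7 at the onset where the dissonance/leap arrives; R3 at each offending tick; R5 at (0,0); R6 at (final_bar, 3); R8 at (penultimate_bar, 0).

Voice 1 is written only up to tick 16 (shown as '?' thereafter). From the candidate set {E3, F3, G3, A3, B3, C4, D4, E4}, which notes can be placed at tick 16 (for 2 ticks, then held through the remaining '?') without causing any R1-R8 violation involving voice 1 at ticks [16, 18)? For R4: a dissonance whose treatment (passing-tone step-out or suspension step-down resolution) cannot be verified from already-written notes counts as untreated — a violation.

{B3, C4, G3}

E3: violates R7
F3: violates R4
G3: legal
A3: violates R4
B3: legal
C4: legal
D4: violates R4
E4: violates R1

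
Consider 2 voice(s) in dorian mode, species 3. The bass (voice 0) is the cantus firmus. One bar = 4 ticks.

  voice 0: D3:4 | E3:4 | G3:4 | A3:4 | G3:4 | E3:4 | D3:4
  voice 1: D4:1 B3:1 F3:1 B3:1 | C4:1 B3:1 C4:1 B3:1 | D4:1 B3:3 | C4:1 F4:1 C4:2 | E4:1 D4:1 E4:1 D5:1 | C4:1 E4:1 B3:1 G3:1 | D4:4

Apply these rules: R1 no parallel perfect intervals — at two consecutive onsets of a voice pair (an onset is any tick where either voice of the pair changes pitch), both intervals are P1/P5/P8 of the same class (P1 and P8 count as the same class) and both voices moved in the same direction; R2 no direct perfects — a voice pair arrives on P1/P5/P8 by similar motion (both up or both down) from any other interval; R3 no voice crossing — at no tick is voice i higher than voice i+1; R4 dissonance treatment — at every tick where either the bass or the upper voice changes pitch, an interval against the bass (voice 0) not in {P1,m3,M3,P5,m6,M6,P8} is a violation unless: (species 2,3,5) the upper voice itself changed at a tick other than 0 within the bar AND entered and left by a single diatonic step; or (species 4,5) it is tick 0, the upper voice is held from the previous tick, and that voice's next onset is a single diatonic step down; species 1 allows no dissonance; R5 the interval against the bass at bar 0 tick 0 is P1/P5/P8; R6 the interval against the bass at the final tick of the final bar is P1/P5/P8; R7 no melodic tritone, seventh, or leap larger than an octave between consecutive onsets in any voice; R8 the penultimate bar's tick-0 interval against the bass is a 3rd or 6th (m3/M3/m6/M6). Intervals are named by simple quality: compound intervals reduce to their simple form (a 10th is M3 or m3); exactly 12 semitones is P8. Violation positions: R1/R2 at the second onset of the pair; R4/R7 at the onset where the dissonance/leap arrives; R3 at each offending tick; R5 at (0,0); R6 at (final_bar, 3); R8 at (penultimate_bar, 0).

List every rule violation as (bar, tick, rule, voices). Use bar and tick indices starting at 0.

bar 0: v0=D3 v1=D4 downbeat P8
bar 1: v0=E3 v1=C4 downbeat m6
bar 2: v0=G3 v1=D4 downbeat P5
bar 3: v0=A3 v1=C4 downbeat m3
bar 4: v0=G3 v1=E4 downbeat M6
bar 5: v0=E3 v1=C4 downbeat m6
bar 6: v0=D3 v1=D4 downbeat P8
  -> R7 @ bar 0 tick 2 v(1,): B3->F3 leap 6st
  -> R7 @ bar 0 tick 3 v(1,): F3->B3 leap 6st
  -> R1 @ bar 2 tick 0 v(0, 1): E3/B3 P5 -> G3/D4 P5 similar
  -> R7 @ bar 4 tick 3 v(1,): E4->D5 leap 10st
  -> R7 @ bar 5 tick 0 v(1,): D5->C4 leap 14st

(0, 2, R7, (1,))
(0, 3, R7, (1,))
(2, 0, R1, (0, 1))
(4, 3, R7, (1,))
(5, 0, R7, (1,))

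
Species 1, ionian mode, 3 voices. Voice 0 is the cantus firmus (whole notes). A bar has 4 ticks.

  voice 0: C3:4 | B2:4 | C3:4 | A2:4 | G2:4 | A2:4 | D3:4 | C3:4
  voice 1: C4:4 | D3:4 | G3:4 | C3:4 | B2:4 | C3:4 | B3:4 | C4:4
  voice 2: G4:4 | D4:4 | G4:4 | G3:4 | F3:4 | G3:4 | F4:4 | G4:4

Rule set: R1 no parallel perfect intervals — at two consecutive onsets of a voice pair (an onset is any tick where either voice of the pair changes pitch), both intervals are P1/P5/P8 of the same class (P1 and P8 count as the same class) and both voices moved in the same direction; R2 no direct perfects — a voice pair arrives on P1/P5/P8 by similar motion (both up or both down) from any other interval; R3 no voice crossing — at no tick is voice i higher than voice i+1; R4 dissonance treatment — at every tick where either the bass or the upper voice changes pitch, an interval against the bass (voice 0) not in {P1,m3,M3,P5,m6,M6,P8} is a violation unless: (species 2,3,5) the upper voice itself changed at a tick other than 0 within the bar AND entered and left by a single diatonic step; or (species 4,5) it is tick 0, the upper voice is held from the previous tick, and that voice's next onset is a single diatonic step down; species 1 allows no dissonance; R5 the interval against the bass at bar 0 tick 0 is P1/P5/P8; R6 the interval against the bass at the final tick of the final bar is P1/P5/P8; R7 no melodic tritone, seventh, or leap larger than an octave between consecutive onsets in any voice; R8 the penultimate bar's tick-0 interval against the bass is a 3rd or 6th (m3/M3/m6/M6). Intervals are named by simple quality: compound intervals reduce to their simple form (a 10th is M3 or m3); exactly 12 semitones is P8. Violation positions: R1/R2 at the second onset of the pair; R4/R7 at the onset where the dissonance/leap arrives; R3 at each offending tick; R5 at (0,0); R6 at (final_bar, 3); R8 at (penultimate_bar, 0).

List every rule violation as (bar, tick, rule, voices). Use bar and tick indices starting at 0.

bar 0: v0=C3 v1=C4 v2=G4 downbeat P5
bar 1: v0=B2 v1=D3 v2=D4 downbeat m3
bar 2: v0=C3 v1=G3 v2=G4 downbeat P5
bar 3: v0=A2 v1=C3 v2=G3 downbeat m7
bar 4: v0=G2 v1=B2 v2=F3 downbeat m7
bar 5: v0=A2 v1=C3 v2=G3 downbeat m7
bar 6: v0=D3 v1=B3 v2=F4 downbeat m3
bar 7: v0=C3 v1=C4 v2=G4 downbeat P5
  -> R2 @ bar 1 tick 0 v(1, 2): C4/G4 P5 -> D3/D4 P8 similar
  -> R7 @ bar 1 tick 0 v(1,): C4->D3 leap 10st
  -> R1 @ bar 2 tick 0 v(1, 2): D3/D4 P8 -> G3/G4 P8 similar
  -> R2 @ bar 2 tick 0 v(0, 1): B2/D3 m3 -> C3/G3 P5 similar
  -> R2 @ bar 2 tick 0 v(0, 2): B2/D4 m3 -> C3/G4 P5 similar
  -> R2 @ bar 3 tick 0 v(1, 2): G3/G4 P8 -> C3/G3 P5 similar
  -> R4 @ bar 3 tick 0 v(0, 2): A2/G3 m7 untreated
  -> R4 @ bar 4 tick 0 v(0, 2): G2/F3 m7 untreated
  -> R2 @ bar 5 tick 0 v(1, 2): B2/F3 TT -> C3/G3 P5 similar
  -> R4 @ bar 5 tick 0 v(0, 2): A2/G3 m7 untreated
  -> R7 @ bar 6 tick 0 v(1,): C3->B3 leap 11st
  -> R7 @ bar 6 tick 0 v(2,): G3->F4 leap 10st
  -> R2 @ bar 7 tick 0 v(1, 2): B3/F4 TT -> C4/G4 P5 similar

(1, 0, R2, (1, 2))
(1, 0, R7, (1,))
(2, 0, R1, (1, 2))
(2, 0, R2, (0, 1))
(2, 0, R2, (0, 2))
(3, 0, R2, (1, 2))
(3, 0, R4, (0, 2))
(4, 0, R4, (0, 2))
(5, 0, R2, (1, 2))
(5, 0, R4, (0, 2))
(6, 0, R7, (1,))
(6, 0, R7, (2,))
(7, 0, R2, (1, 2))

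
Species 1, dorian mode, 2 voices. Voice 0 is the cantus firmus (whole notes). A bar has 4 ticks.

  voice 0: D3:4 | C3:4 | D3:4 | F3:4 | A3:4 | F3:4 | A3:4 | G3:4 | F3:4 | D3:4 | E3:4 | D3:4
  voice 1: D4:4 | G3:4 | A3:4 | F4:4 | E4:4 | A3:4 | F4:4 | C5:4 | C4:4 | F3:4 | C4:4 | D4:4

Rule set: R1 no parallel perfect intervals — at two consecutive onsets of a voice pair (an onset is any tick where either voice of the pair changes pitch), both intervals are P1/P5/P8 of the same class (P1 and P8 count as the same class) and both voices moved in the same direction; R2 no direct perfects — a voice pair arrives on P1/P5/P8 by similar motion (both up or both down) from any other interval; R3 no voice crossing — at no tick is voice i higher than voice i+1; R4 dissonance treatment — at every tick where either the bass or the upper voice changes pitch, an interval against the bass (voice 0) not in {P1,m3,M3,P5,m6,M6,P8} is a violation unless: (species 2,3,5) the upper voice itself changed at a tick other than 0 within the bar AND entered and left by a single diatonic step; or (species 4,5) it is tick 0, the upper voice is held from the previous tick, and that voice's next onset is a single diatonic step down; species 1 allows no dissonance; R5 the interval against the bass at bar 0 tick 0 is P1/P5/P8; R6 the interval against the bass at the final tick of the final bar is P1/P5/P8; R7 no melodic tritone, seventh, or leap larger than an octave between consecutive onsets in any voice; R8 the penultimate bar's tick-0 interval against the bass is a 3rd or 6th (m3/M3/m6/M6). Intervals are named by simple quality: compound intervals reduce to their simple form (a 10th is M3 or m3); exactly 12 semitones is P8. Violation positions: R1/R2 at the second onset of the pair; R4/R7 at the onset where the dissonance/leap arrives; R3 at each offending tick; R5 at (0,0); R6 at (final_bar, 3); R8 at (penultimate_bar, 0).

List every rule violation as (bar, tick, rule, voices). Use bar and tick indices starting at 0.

bar 0: v0=D3 v1=D4 downbeat P8
bar 1: v0=C3 v1=G3 downbeat P5
bar 2: v0=D3 v1=A3 downbeat P5
bar 3: v0=F3 v1=F4 downbeat P8
bar 4: v0=A3 v1=E4 downbeat P5
bar 5: v0=F3 v1=A3 downbeat M3
bar 6: v0=A3 v1=F4 downbeat m6
bar 7: v0=G3 v1=C5 downbeat P4
bar 8: v0=F3 v1=C4 downbeat P5
bar 9: v0=D3 v1=F3 downbeat m3
bar 10: v0=E3 v1=C4 downbeat m6
bar 11: v0=D3 v1=D4 downbeat P8
  -> R2 @ bar 1 tick 0 v(0, 1): D3/D4 P8 -> C3/G3 P5 similar
  -> R1 @ bar 2 tick 0 v(0, 1): C3/G3 P5 -> D3/A3 P5 similar
  -> R2 @ bar 3 tick 0 v(0, 1): D3/A3 P5 -> F3/F4 P8 similar
  -> R4 @ bar 7 tick 0 v(0, 1): G3/C5 P4 untreated
  -> R2 @ bar 8 tick 0 v(0, 1): G3/C5 P4 -> F3/C4 P5 similar

(1, 0, R2, (0, 1))
(2, 0, R1, (0, 1))
(3, 0, R2, (0, 1))
(7, 0, R4, (0, 1))
(8, 0, R2, (0, 1))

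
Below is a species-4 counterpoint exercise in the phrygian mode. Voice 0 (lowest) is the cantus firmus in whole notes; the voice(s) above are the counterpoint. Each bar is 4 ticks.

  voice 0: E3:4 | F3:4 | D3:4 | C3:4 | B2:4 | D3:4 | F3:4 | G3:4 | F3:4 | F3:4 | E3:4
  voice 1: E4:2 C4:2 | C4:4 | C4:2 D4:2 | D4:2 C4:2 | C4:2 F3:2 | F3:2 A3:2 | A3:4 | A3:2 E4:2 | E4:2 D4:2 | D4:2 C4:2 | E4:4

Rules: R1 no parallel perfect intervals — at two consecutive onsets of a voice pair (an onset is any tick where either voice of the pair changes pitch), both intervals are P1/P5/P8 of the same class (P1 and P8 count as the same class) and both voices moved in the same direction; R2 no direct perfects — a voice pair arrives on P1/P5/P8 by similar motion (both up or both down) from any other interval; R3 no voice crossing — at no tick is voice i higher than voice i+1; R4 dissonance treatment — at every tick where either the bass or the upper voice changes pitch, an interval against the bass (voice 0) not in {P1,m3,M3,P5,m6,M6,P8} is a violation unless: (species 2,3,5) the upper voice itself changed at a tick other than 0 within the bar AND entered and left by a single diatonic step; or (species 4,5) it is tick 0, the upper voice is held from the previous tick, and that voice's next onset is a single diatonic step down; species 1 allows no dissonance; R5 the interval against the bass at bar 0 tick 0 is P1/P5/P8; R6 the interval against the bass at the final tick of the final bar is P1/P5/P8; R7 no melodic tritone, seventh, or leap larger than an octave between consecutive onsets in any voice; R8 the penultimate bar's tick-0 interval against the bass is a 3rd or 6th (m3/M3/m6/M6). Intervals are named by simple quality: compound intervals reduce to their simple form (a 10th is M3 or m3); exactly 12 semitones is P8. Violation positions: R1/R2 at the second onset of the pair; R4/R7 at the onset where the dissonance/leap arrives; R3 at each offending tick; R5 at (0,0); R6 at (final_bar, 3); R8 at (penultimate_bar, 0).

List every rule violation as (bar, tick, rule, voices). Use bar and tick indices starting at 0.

(2, 0, R4, (0, 1))
(4, 0, R4, (0, 1))
(4, 2, R4, (0, 1))
(7, 0, R4, (0, 1))

bar 0: v0=E3 v1=E4 downbeat P8
bar 1: v0=F3 v1=C4 downbeat P5
bar 2: v0=D3 v1=C4 downbeat m7
bar 3: v0=C3 v1=D4 downbeat M2
bar 4: v0=B2 v1=C4 downbeat m2
bar 5: v0=D3 v1=F3 downbeat m3
bar 6: v0=F3 v1=A3 downbeat M3
bar 7: v0=G3 v1=A3 downbeat M2
bar 8: v0=F3 v1=E4 downbeat M7
bar 9: v0=F3 v1=D4 downbeat M6
bar 10: v0=E3 v1=E4 downbeat P8
  -> R4 @ bar 2 tick 0 v(0, 1): D3/C4 m7 untreated
  -> R4 @ bar 4 tick 0 v(0, 1): B2/C4 m2 untreated
  -> R4 @ bar 4 tick 2 v(0, 1): B2/F3 TT untreated
  -> R4 @ bar 7 tick 0 v(0, 1): G3/A3 M2 untreated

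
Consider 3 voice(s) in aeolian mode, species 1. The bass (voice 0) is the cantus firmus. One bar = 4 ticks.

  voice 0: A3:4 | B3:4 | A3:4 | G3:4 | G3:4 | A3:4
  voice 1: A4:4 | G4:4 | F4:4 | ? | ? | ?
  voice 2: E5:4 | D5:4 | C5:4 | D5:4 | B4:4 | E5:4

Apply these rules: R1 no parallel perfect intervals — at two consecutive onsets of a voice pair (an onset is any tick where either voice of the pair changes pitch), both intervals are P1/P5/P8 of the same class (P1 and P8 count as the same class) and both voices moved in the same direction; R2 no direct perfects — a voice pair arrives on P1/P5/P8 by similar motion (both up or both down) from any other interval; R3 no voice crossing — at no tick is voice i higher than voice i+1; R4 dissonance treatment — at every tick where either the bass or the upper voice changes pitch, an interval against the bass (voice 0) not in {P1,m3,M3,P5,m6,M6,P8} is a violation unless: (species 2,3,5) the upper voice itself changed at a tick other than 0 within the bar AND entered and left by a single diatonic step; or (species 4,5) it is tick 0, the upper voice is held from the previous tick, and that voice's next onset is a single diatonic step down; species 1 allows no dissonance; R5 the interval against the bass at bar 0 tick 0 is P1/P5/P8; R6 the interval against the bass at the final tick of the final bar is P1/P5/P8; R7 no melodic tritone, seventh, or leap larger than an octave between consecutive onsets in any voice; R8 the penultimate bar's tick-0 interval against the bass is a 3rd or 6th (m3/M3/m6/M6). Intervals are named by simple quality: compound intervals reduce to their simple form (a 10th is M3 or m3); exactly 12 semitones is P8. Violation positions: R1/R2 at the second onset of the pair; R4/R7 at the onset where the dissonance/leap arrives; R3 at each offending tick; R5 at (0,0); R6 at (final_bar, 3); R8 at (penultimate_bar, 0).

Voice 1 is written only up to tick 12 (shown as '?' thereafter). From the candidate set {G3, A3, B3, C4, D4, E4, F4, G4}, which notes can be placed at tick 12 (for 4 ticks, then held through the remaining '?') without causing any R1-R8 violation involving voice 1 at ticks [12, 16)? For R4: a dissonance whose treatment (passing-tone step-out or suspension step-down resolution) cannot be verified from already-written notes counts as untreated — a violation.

{E4}

G3: violates R2,R7
A3: violates R4
B3: violates R7
C4: violates R4
D4: violates R2
E4: legal
F4: violates R4
G4: violates R1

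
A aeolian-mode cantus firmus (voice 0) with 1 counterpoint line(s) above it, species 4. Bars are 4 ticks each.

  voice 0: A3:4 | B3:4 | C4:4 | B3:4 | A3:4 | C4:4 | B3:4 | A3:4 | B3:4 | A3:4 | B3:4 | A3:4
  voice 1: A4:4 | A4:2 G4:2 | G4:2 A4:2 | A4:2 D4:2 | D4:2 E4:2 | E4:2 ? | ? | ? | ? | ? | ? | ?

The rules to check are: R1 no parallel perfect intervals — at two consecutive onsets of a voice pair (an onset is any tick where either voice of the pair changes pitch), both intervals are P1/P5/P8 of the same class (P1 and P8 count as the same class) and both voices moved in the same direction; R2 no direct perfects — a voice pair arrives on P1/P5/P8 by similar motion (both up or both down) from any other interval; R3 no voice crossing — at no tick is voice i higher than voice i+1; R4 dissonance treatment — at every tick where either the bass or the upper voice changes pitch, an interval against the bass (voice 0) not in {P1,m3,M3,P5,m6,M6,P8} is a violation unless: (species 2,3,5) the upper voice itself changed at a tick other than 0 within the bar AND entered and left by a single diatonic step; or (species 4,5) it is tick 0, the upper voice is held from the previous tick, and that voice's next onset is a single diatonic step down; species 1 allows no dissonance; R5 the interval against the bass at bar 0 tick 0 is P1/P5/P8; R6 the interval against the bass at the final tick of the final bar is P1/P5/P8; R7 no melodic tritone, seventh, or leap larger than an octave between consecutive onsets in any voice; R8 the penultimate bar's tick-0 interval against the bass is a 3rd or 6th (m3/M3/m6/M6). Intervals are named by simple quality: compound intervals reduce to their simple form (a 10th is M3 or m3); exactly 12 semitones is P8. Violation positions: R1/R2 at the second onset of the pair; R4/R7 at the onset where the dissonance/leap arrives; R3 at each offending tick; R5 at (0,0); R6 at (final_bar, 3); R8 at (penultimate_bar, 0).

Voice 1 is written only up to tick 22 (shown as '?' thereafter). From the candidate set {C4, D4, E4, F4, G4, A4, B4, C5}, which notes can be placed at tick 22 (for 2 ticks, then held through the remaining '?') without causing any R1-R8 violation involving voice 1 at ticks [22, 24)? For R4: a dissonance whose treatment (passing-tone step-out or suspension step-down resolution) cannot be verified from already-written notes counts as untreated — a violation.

C4: legal
D4: violates R4
E4: legal
F4: violates R4
G4: legal
A4: legal
B4: violates R4
C5: legal

{A4, C4, C5, E4, G4}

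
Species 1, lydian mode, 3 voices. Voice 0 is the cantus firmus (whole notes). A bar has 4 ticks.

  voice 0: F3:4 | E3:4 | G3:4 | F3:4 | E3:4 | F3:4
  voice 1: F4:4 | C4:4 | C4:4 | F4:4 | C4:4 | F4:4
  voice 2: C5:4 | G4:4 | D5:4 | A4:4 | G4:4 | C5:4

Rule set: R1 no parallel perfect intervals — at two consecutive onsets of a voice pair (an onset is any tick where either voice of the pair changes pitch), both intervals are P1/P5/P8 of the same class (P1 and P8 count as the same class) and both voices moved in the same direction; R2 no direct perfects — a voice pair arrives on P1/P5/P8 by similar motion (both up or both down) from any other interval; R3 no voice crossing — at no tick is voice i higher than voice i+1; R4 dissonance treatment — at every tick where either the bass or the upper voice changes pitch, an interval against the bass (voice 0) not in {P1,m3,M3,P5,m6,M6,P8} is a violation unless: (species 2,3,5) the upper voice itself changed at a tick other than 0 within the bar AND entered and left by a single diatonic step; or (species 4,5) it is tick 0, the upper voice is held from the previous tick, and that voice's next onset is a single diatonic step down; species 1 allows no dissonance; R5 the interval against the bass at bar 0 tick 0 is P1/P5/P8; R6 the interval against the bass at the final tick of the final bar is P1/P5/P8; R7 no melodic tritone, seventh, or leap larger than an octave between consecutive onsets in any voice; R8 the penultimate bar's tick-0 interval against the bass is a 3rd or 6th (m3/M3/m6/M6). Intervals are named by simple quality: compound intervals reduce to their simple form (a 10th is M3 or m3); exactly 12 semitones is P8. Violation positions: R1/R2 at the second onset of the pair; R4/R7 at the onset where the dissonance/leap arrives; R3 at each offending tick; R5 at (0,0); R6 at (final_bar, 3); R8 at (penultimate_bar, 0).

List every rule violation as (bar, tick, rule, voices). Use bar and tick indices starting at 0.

(1, 0, R1, (1, 2))
(2, 0, R2, (0, 2))
(2, 0, R4, (0, 1))
(4, 0, R2, (1, 2))
(5, 0, R1, (1, 2))
(5, 0, R2, (0, 1))
(5, 0, R2, (0, 2))

bar 0: v0=F3 v1=F4 v2=C5 downbeat P5
bar 1: v0=E3 v1=C4 v2=G4 downbeat m3
bar 2: v0=G3 v1=C4 v2=D5 downbeat P5
bar 3: v0=F3 v1=F4 v2=A4 downbeat M3
bar 4: v0=E3 v1=C4 v2=G4 downbeat m3
bar 5: v0=F3 v1=F4 v2=C5 downbeat P5
  -> R1 @ bar 1 tick 0 v(1, 2): F4/C5 P5 -> C4/G4 P5 similar
  -> R2 @ bar 2 tick 0 v(0, 2): E3/G4 m3 -> G3/D5 P5 similar
  -> R4 @ bar 2 tick 0 v(0, 1): G3/C4 P4 untreated
  -> R2 @ bar 4 tick 0 v(1, 2): F4/A4 M3 -> C4/G4 P5 similar
  -> R1 @ bar 5 tick 0 v(1, 2): C4/G4 P5 -> F4/C5 P5 similar
  -> R2 @ bar 5 tick 0 v(0, 1): E3/C4 m6 -> F3/F4 P8 similar
  -> R2 @ bar 5 tick 0 v(0, 2): E3/G4 m3 -> F3/C5 P5 similar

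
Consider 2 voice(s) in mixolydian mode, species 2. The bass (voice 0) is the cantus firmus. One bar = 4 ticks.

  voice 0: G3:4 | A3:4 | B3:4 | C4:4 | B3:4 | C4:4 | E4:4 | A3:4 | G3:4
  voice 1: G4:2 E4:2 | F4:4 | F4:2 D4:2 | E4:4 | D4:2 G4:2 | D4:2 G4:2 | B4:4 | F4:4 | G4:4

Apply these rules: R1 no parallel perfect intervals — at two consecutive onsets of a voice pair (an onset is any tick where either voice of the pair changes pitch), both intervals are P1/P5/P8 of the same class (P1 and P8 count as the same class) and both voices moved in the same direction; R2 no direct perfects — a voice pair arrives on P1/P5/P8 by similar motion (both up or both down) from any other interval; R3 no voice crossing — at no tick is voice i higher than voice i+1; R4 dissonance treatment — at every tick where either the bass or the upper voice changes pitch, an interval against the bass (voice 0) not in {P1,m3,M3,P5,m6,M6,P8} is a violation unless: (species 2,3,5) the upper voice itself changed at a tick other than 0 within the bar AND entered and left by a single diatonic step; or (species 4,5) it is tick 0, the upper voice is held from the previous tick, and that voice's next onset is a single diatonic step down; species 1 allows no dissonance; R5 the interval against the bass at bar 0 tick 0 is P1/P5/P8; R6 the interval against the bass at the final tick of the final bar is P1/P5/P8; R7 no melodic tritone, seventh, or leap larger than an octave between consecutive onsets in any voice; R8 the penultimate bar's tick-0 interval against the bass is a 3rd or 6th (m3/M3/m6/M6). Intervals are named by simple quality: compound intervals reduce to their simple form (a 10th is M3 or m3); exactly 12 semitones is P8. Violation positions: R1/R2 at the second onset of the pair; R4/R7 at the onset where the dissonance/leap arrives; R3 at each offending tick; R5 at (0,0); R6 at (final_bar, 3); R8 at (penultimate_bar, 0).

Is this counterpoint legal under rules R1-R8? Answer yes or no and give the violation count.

bar 0: v0=G3 v1=G4 (P8)
bar 1: v0=A3 v1=F4 (m6)
bar 2: v0=B3 v1=F4 (TT)
bar 3: v0=C4 v1=E4 (M3)
bar 4: v0=B3 v1=D4 (m3)
bar 5: v0=C4 v1=D4 (M2)
bar 6: v0=E4 v1=B4 (P5)
bar 7: v0=A3 v1=F4 (m6)
bar 8: v0=G3 v1=G4 (P8)
  R4 @ bar2.0: B3/F4 TT untreated
  R4 @ bar5.0: C4/D4 M2 untreated
  R1 @ bar6.0: C4/G4 P5 -> E4/B4 P5 similar
  R7 @ bar7.0: B4->F4 leap 6st

No (4 violations)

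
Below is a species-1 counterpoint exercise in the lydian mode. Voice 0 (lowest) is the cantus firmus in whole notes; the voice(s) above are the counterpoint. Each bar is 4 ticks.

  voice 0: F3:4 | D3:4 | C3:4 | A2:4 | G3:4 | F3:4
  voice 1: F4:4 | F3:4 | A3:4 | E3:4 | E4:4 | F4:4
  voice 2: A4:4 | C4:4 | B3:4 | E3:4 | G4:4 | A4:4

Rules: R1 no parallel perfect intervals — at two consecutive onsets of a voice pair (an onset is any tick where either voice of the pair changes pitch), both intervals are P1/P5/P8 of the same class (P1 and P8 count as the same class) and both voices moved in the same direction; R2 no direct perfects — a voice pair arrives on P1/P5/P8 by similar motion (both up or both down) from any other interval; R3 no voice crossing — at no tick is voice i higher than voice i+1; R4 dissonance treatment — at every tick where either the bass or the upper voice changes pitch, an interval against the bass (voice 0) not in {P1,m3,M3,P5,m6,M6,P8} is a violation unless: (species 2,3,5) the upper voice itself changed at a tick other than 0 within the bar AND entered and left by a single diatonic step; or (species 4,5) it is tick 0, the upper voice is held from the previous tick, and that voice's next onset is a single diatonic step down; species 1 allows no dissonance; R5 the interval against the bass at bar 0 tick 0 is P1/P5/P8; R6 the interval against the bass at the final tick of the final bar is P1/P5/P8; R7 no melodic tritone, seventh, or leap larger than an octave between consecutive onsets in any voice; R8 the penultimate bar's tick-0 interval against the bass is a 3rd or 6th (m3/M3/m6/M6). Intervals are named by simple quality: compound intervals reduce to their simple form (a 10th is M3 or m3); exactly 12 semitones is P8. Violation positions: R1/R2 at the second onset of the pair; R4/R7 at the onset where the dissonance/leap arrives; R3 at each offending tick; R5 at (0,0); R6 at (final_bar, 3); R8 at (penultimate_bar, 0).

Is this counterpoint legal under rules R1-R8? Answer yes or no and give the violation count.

No (12 violations)

bar 0: v0=F3 v1=F4 v2=A4 (M3)
bar 1: v0=D3 v1=F3 v2=C4 (m7)
bar 2: v0=C3 v1=A3 v2=B3 (M7)
bar 3: v0=A2 v1=E3 v2=E3 (P5)
bar 4: v0=G3 v1=E4 v2=G4 (P8)
bar 5: v0=F3 v1=F4 v2=A4 (M3)
  R5 @ bar0.0: opens on M3
  R2 @ bar1.0: F4/A4 M3 -> F3/C4 P5 similar
  R4 @ bar1.0: D3/C4 m7 untreated
  R4 @ bar2.0: C3/B3 M7 untreated
  R2 @ bar3.0: C3/A3 M6 -> A2/E3 P5 similar
  R2 @ bar3.0: C3/B3 M7 -> A2/E3 P5 similar
  R2 @ bar3.0: A3/B3 M2 -> E3/E3 P1 similar
  R2 @ bar4.0: A2/E3 P5 -> G3/G4 P8 similar
  R7 @ bar4.0: A2->G3 leap 10st
  R7 @ bar4.0: E3->G4 leap 15st
  R8 @ bar4.0: penult P8 not 3rd/6th
  R6 @ bar5.3: closes on M3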